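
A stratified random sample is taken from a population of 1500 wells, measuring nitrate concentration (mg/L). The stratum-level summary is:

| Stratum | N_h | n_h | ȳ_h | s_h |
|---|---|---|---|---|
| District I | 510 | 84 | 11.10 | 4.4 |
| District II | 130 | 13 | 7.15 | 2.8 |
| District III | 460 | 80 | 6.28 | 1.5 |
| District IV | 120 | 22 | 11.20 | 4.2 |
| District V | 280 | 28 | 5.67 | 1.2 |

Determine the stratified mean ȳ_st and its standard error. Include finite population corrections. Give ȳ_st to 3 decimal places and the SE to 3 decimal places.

ȳ_st ≈ 8.274, SE ≈ 0.185

ȳ_st = Σ W_h ȳ_h = (510·11.10 + 130·7.15 + 460·6.28 + 120·11.20 + 280·5.67)/1500 = 8.27393
V̂(ȳ_st) = Σ W_h² (1 − n_h/N_h) s_h²/n_h, with W_h = N_h/N and N = 1500:
  stratum District I: (510/1500)²·(1 − 84/510)·4.4²/84 = 0.0222548
  stratum District II: (130/1500)²·(1 − 13/130)·2.8²/13 = 0.0040768
  stratum District III: (460/1500)²·(1 − 80/460)·1.5²/80 = 0.002185
  stratum District IV: (120/1500)²·(1 − 22/120)·4.2²/22 = 0.00419084
  stratum District V: (280/1500)²·(1 − 28/280)·1.2²/28 = 0.0016128
V̂(ȳ_st) = 0.0343202
SE(ȳ_st) = √0.0343202 = 0.185257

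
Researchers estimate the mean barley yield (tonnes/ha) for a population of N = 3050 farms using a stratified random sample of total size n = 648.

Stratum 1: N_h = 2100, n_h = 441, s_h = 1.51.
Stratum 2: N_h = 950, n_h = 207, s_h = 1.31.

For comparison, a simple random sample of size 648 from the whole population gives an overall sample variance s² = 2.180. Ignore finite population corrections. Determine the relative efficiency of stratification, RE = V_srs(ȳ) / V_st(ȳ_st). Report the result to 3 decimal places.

RE ≈ 1.033

V̂(ȳ_st) = Σ W_h² s_h²/n_h, with W_h = N_h/N and N = 3050:
  stratum 1: (2100/3050)²·1.51²/441 = 0.00245106
  stratum 2: (950/3050)²·1.31²/207 = 0.000804303
V_st = 0.00325536
V_srs = s²/n = 2.180/648 = 0.0033642
Relative efficiency = V_srs / V_st = 0.0033642/0.00325536 = 1.0334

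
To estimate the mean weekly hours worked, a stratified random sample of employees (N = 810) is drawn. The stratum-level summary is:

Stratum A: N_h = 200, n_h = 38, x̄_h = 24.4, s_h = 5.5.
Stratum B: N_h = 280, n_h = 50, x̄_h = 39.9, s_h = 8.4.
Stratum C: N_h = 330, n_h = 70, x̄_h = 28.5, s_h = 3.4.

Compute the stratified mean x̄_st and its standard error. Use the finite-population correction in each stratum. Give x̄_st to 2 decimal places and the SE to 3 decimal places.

x̄_st ≈ 31.43, SE ≈ 0.447

x̄_st = Σ W_h x̄_h = (200·24.4 + 280·39.9 + 330·28.5)/810 = 31.42840
V̂(x̄_st) = Σ W_h² (1 − n_h/N_h) s_h²/n_h, with W_h = N_h/N and N = 810:
  stratum A: (200/810)²·(1 − 38/200)·5.5²/38 = 0.0393112
  stratum B: (280/810)²·(1 − 50/280)·8.4²/50 = 0.138517
  stratum C: (330/810)²·(1 − 70/330)·3.4²/70 = 0.0215962
V̂(x̄_st) = 0.199425
SE(x̄_st) = √0.199425 = 0.44657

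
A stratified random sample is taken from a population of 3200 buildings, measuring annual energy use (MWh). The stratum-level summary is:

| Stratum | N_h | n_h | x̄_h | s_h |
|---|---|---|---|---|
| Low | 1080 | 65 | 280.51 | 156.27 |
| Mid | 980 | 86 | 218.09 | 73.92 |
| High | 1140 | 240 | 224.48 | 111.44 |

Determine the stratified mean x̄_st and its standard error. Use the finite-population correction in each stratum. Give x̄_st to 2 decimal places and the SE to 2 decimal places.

x̄_st = Σ W_h x̄_h = (1080·280.51 + 980·218.09 + 1140·224.48)/3200 = 241.43319
V̂(x̄_st) = Σ W_h² (1 − n_h/N_h) s_h²/n_h, with W_h = N_h/N and N = 3200:
  stratum Low: (1080/3200)²·(1 − 65/1080)·156.27²/65 = 40.2187
  stratum Mid: (980/3200)²·(1 − 86/980)·73.92²/86 = 5.43612
  stratum High: (1140/3200)²·(1 − 240/1140)·111.44²/240 = 5.18464
V̂(x̄_st) = 50.8394
SE(x̄_st) = √50.8394 = 7.13018

x̄_st ≈ 241.43, SE ≈ 7.13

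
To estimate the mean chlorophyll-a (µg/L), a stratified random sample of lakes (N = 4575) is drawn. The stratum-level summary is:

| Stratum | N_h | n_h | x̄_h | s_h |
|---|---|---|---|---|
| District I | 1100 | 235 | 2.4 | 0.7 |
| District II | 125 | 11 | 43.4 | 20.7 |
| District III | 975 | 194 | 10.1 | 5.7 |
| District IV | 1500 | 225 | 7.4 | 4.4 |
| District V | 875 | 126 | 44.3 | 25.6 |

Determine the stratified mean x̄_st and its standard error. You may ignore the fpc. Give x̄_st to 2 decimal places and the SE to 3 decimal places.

x̄_st ≈ 14.81, SE ≈ 0.486

x̄_st = Σ W_h x̄_h = (1100·2.4 + 125·43.4 + 975·10.1 + 1500·7.4 + 875·44.3)/4575 = 14.81421
V̂(x̄_st) = Σ W_h² s_h²/n_h, with W_h = N_h/N and N = 4575:
  stratum District I: (1100/4575)²·0.7²/235 = 0.00012054
  stratum District II: (125/4575)²·20.7²/11 = 0.0290794
  stratum District III: (975/4575)²·5.7²/194 = 0.00760633
  stratum District IV: (1500/4575)²·4.4²/225 = 0.0092496
  stratum District V: (875/4575)²·25.6²/126 = 0.190258
V̂(x̄_st) = 0.236314
SE(x̄_st) = √0.236314 = 0.486121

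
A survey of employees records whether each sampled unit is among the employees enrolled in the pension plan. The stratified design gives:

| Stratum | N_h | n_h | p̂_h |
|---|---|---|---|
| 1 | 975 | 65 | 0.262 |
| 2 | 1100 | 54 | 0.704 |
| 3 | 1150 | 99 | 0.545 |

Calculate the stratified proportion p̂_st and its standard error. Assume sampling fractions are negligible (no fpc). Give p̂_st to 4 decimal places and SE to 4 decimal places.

N = 3225; stratum weights W_h = N_h/N.
p̂_st = Σ W_h p̂_h = (975·0.262 + 1100·0.704 + 1150·0.545)/3225 = 0.51367
V̂(p̂_st) = Σ W_h² p̂_h(1−p̂_h)/(n_h−1):
  stratum 1: (975/3225)²·0.262·0.738/64 = 0.000276139
  stratum 2: (1100/3225)²·0.704·0.296/53 = 0.000457419
  stratum 3: (1150/3225)²·0.545·0.455/98 = 0.00032175
V̂(p̂_st) = 0.00105531; SE = √V̂ = 0.0324855

p̂_st ≈ 0.5137, SE ≈ 0.0325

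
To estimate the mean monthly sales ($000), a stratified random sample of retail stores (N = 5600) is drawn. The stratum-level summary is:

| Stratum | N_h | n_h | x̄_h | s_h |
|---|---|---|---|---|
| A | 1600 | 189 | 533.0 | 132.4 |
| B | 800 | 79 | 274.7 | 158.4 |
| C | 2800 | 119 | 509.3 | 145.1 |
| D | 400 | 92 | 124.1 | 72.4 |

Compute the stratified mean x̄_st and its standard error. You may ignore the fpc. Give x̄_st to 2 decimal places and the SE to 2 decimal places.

x̄_st = Σ W_h x̄_h = (1600·533.0 + 800·274.7 + 2800·509.3 + 400·124.1)/5600 = 455.04286
V̂(x̄_st) = Σ W_h² s_h²/n_h, with W_h = N_h/N and N = 5600:
  stratum A: (1600/5600)²·132.4²/189 = 7.57143
  stratum B: (800/5600)²·158.4²/79 = 6.48167
  stratum C: (2800/5600)²·145.1²/119 = 44.2311
  stratum D: (400/5600)²·72.4²/92 = 0.290692
V̂(x̄_st) = 58.5749
SE(x̄_st) = √58.5749 = 7.65342

x̄_st ≈ 455.04, SE ≈ 7.65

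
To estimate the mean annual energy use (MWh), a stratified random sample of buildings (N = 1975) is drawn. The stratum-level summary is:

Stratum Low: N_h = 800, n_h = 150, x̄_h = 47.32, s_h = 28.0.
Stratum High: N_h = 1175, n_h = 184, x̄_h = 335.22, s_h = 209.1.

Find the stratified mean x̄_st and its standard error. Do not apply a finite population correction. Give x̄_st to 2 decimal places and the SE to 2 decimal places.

x̄_st = Σ W_h x̄_h = (800·47.32 + 1175·335.22)/1975 = 218.60228
V̂(x̄_st) = Σ W_h² s_h²/n_h, with W_h = N_h/N and N = 1975:
  stratum Low: (800/1975)²·28.0²/150 = 0.857572
  stratum High: (1175/1975)²·209.1²/184 = 84.1069
V̂(x̄_st) = 84.9645
SE(x̄_st) = √84.9645 = 9.21762

x̄_st ≈ 218.60, SE ≈ 9.22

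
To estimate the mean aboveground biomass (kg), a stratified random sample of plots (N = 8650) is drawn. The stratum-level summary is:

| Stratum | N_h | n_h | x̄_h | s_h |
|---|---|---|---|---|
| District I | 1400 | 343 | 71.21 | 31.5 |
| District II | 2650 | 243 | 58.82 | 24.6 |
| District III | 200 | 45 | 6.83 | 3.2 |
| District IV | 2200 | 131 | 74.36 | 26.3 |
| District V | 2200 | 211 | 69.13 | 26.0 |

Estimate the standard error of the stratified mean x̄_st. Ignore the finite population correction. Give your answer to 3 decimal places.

V̂(x̄_st) = Σ W_h² s_h²/n_h, with W_h = N_h/N and N = 8650:
  stratum District I: (1400/8650)²·31.5²/343 = 0.0757793
  stratum District II: (2650/8650)²·24.6²/243 = 0.233735
  stratum District III: (200/8650)²·3.2²/45 = 0.000121651
  stratum District IV: (2200/8650)²·26.3²/131 = 0.341549
  stratum District V: (2200/8650)²·26.0²/211 = 0.207242
V̂(x̄_st) = 0.858427
SE(x̄_st) = √0.858427 = 0.926513

SE(x̄_st) ≈ 0.927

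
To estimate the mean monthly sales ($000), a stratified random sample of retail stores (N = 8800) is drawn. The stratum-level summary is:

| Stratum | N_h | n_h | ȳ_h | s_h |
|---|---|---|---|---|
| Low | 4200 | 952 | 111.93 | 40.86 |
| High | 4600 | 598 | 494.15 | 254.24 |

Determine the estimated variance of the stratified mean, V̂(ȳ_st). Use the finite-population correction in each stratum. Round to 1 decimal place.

V̂(ȳ_st) ≈ 26.0

V̂(ȳ_st) = Σ W_h² (1 − n_h/N_h) s_h²/n_h, with W_h = N_h/N and N = 8800:
  stratum Low: (4200/8800)²·(1 − 952/4200)·40.86²/952 = 0.30893
  stratum High: (4600/8800)²·(1 − 598/4600)·254.24²/598 = 25.6954
V̂(ȳ_st) = 26.0044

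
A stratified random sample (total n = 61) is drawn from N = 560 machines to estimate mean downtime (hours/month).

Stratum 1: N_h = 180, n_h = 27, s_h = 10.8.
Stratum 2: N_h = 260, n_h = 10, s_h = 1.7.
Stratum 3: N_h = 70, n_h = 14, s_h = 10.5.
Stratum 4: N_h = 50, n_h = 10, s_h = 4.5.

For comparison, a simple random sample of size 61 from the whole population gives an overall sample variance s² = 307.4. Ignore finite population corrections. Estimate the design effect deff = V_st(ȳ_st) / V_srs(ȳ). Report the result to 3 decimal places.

V̂(ȳ_st) = Σ W_h² s_h²/n_h, with W_h = N_h/N and N = 560:
  stratum 1: (180/560)²·10.8²/27 = 0.446327
  stratum 2: (260/560)²·1.7²/10 = 0.0622972
  stratum 3: (70/560)²·10.5²/14 = 0.123047
  stratum 4: (50/560)²·4.5²/10 = 0.0161432
V_st = 0.647814
V_srs = s²/n = 307.4/61 = 5.03934
deff = V_st / V_srs = 0.647814/5.03934 = 0.1286

deff ≈ 0.129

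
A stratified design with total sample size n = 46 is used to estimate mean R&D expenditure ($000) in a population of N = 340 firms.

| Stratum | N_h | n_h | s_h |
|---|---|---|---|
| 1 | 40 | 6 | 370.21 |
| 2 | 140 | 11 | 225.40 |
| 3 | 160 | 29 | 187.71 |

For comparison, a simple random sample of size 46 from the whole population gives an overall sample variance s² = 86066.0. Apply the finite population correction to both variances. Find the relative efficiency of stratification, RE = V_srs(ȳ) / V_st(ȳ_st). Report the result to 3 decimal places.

V̂(ȳ_st) = Σ W_h² (1 − n_h/N_h) s_h²/n_h, with W_h = N_h/N and N = 340:
  stratum 1: (40/340)²·(1 − 6/40)·370.21²/6 = 268.736
  stratum 2: (140/340)²·(1 − 11/140)·225.40²/11 = 721.564
  stratum 3: (160/340)²·(1 − 29/160)·187.71²/29 = 220.298
V_st = 1210.6
V_srs = (1 − 46/340)·86066.0/46 = 1617.86
Relative efficiency = V_srs / V_st = 1617.86/1210.6 = 1.3364

RE ≈ 1.336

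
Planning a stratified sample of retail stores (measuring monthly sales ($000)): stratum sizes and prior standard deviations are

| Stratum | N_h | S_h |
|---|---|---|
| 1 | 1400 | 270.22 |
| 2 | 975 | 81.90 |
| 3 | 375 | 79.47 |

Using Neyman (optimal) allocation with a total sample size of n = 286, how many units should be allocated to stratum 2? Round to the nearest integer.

47

Neyman allocation: n_h = n · N_h S_h / Σ N_i S_i, with n = 286.
  stratum 1: N_h·S_h = 1400·270.22 = 378308.00
  stratum 2: N_h·S_h = 975·81.90 = 79852.50
  stratum 3: N_h·S_h = 375·79.47 = 29801.25
Σ N_h S_h = 487961.75
n for stratum 2 = 286·79852.50/487961.75 = 46.802 → 47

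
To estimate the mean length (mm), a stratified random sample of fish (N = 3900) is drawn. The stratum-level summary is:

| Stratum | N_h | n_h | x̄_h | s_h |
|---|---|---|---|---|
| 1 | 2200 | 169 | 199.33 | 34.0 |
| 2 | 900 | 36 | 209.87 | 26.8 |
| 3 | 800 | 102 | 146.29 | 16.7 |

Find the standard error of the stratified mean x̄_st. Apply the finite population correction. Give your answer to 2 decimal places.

V̂(x̄_st) = Σ W_h² (1 − n_h/N_h) s_h²/n_h, with W_h = N_h/N and N = 3900:
  stratum 1: (2200/3900)²·(1 − 169/2200)·34.0²/169 = 2.00944
  stratum 2: (900/3900)²·(1 − 36/900)·26.8²/36 = 1.01999
  stratum 3: (800/3900)²·(1 − 102/800)·16.7²/102 = 0.10038
V̂(x̄_st) = 3.1298
SE(x̄_st) = √3.1298 = 1.76913

SE(x̄_st) ≈ 1.77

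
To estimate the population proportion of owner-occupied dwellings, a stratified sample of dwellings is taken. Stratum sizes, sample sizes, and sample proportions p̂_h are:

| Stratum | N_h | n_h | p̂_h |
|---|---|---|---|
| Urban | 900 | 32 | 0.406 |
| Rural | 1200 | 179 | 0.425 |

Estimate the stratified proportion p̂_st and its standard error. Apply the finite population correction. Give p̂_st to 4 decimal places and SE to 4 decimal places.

p̂_st ≈ 0.4169, SE ≈ 0.0419

N = 2100; stratum weights W_h = N_h/N.
p̂_st = Σ W_h p̂_h = (900·0.406 + 1200·0.425)/2100 = 0.41686
V̂(p̂_st) = Σ W_h² (1 − n_h/N_h) p̂_h(1−p̂_h)/(n_h−1):
  stratum Urban: (900/2100)²·(1 − 32/900)·0.406·0.594/31 = 0.00137808
  stratum Rural: (1200/2100)²·(1 − 179/1200)·0.425·0.575/178 = 0.000381422
V̂(p̂_st) = 0.0017595; SE = √V̂ = 0.0419464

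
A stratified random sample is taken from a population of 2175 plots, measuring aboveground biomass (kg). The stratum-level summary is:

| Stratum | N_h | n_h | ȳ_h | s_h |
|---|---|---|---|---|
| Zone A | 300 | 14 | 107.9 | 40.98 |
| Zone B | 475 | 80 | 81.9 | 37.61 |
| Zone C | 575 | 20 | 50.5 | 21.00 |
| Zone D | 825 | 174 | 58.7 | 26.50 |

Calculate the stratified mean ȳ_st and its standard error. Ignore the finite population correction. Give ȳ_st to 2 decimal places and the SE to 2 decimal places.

ȳ_st = Σ W_h ȳ_h = (300·107.9 + 475·81.9 + 575·50.5 + 825·58.7)/2175 = 68.38506
V̂(ȳ_st) = Σ W_h² s_h²/n_h, with W_h = N_h/N and N = 2175:
  stratum Zone A: (300/2175)²·40.98²/14 = 2.28213
  stratum Zone B: (475/2175)²·37.61²/80 = 0.843306
  stratum Zone C: (575/2175)²·21.00²/20 = 1.54108
  stratum Zone D: (825/2175)²·26.50²/174 = 0.580673
V̂(ȳ_st) = 5.24719
SE(ȳ_st) = √5.24719 = 2.29067

ȳ_st ≈ 68.39, SE ≈ 2.29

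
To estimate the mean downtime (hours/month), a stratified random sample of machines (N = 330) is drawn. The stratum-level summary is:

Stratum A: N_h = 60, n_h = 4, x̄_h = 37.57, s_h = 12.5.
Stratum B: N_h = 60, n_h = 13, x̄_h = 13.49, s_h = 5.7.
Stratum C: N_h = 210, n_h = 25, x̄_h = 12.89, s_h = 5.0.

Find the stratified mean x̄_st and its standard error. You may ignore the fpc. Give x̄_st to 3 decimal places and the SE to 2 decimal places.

x̄_st = Σ W_h x̄_h = (60·37.57 + 60·13.49 + 210·12.89)/330 = 17.48636
V̂(x̄_st) = Σ W_h² s_h²/n_h, with W_h = N_h/N and N = 330:
  stratum A: (60/330)²·12.5²/4 = 1.29132
  stratum B: (60/330)²·5.7²/13 = 0.0826192
  stratum C: (210/330)²·5.0²/25 = 0.404959
V̂(x̄_st) = 1.7789
SE(x̄_st) = √1.7789 = 1.33375

x̄_st ≈ 17.486, SE ≈ 1.33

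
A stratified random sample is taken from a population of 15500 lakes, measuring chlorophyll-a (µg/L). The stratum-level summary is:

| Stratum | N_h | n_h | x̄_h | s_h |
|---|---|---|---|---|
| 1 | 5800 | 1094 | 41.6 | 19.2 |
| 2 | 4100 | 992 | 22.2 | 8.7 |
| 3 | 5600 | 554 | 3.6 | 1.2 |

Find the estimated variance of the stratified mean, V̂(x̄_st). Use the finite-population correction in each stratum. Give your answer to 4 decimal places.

V̂(x̄_st) = Σ W_h² (1 − n_h/N_h) s_h²/n_h, with W_h = N_h/N and N = 15500:
  stratum 1: (5800/15500)²·(1 − 1094/5800)·19.2²/1094 = 0.0382826
  stratum 2: (4100/15500)²·(1 − 992/4100)·8.7²/992 = 0.00404695
  stratum 3: (5600/15500)²·(1 − 554/5600)·1.2²/554 = 0.000305721
V̂(x̄_st) = 0.0426353

V̂(x̄_st) ≈ 0.0426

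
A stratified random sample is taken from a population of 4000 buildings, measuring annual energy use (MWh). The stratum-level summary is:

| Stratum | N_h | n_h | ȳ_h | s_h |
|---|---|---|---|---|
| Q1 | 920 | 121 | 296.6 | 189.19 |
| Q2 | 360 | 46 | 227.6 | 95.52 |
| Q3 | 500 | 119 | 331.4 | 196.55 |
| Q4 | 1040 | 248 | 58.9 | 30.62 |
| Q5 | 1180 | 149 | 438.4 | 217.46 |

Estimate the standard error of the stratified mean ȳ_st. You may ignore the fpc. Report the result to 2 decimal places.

SE(ȳ_st) ≈ 7.09

V̂(ȳ_st) = Σ W_h² s_h²/n_h, with W_h = N_h/N and N = 4000:
  stratum Q1: (920/4000)²·189.19²/121 = 15.6483
  stratum Q2: (360/4000)²·95.52²/46 = 1.60663
  stratum Q3: (500/4000)²·196.55²/119 = 5.07247
  stratum Q4: (1040/4000)²·30.62²/248 = 0.255567
  stratum Q5: (1180/4000)²·217.46²/149 = 27.6195
V̂(ȳ_st) = 50.2025
SE(ȳ_st) = √50.2025 = 7.08537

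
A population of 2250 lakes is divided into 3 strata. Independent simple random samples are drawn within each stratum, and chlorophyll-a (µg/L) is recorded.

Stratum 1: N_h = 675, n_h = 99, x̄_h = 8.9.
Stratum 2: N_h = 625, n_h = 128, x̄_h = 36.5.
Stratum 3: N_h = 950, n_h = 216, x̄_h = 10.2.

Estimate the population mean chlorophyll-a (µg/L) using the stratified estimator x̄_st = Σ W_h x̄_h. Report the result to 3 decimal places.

x̄_st ≈ 17.116

N = Σ N_h = 2250. Stratum weights W_h = N_h/N.
x̄_st = (675·8.9 + 625·36.5 + 950·10.2) / 2250 = 17.11556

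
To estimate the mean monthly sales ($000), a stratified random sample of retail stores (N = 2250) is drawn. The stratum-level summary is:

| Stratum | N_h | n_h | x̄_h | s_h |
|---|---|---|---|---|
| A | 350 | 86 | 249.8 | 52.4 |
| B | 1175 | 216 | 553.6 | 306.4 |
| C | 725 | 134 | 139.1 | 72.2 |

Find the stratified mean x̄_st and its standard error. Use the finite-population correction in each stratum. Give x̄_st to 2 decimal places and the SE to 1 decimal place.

x̄_st = Σ W_h x̄_h = (350·249.8 + 1175·553.6 + 725·139.1)/2250 = 372.78111
V̂(x̄_st) = Σ W_h² (1 − n_h/N_h) s_h²/n_h, with W_h = N_h/N and N = 2250:
  stratum A: (350/2250)²·(1 − 86/350)·52.4²/86 = 0.582735
  stratum B: (1175/2250)²·(1 − 216/1175)·306.4²/216 = 96.742
  stratum C: (725/2250)²·(1 − 134/725)·72.2²/134 = 3.29253
V̂(x̄_st) = 100.617
SE(x̄_st) = √100.617 = 10.0308

x̄_st ≈ 372.78, SE ≈ 10.0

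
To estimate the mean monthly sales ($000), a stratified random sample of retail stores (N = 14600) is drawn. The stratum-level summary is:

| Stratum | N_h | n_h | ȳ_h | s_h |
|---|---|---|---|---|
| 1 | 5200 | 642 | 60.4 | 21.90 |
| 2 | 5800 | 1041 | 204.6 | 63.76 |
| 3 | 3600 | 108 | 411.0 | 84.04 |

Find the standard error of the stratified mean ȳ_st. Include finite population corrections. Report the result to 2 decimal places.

V̂(ȳ_st) = Σ W_h² (1 − n_h/N_h) s_h²/n_h, with W_h = N_h/N and N = 14600:
  stratum 1: (5200/14600)²·(1 − 642/5200)·21.90²/642 = 0.0830664
  stratum 2: (5800/14600)²·(1 − 1041/5800)·63.76²/1041 = 0.505689
  stratum 3: (3600/14600)²·(1 − 108/3600)·84.04²/108 = 3.85673
V̂(ȳ_st) = 4.44549
SE(ȳ_st) = √4.44549 = 2.10843

SE(ȳ_st) ≈ 2.11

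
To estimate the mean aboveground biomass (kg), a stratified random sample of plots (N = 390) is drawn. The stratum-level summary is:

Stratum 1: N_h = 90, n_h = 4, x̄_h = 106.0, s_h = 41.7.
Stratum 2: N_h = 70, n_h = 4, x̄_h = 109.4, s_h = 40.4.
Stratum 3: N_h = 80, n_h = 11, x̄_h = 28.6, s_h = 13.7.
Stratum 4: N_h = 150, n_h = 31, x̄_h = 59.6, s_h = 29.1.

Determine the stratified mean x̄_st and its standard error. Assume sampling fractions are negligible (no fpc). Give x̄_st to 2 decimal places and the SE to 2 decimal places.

x̄_st ≈ 72.89, SE ≈ 6.41

x̄_st = Σ W_h x̄_h = (90·106.0 + 70·109.4 + 80·28.6 + 150·59.6)/390 = 72.88718
V̂(x̄_st) = Σ W_h² s_h²/n_h, with W_h = N_h/N and N = 390:
  stratum 1: (90/390)²·41.7²/4 = 23.1509
  stratum 2: (70/390)²·40.4²/4 = 13.1453
  stratum 3: (80/390)²·13.7²/11 = 0.717958
  stratum 4: (150/390)²·29.1²/31 = 4.0409
V̂(x̄_st) = 41.055
SE(x̄_st) = √41.055 = 6.40742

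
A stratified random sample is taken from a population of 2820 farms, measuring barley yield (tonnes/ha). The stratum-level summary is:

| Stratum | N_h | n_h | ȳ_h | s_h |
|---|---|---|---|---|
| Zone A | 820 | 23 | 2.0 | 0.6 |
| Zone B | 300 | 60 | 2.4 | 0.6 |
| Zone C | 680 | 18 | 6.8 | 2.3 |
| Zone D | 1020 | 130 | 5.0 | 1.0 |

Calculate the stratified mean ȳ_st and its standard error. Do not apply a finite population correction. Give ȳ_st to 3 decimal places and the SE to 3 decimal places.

ȳ_st = Σ W_h ȳ_h = (820·2.0 + 300·2.4 + 680·6.8 + 1020·5.0)/2820 = 4.28511
V̂(ȳ_st) = Σ W_h² s_h²/n_h, with W_h = N_h/N and N = 2820:
  stratum Zone A: (820/2820)²·0.6²/23 = 0.00132344
  stratum Zone B: (300/2820)²·0.6²/60 = 6.7904e-05
  stratum Zone C: (680/2820)²·2.3²/18 = 0.0170885
  stratum Zone D: (1020/2820)²·1.0²/130 = 0.00100637
V̂(ȳ_st) = 0.0194862
SE(ȳ_st) = √0.0194862 = 0.139593

ȳ_st ≈ 4.285, SE ≈ 0.140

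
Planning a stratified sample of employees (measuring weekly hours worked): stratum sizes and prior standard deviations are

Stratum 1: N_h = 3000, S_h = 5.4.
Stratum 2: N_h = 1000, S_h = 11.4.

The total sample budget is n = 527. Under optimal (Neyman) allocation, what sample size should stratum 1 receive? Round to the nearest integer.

Neyman allocation: n_h = n · N_h S_h / Σ N_i S_i, with n = 527.
  stratum 1: N_h·S_h = 3000·5.4 = 16200.00
  stratum 2: N_h·S_h = 1000·11.4 = 11400.00
Σ N_h S_h = 27600.00
n for stratum 1 = 527·16200.00/27600.00 = 309.326 → 309

309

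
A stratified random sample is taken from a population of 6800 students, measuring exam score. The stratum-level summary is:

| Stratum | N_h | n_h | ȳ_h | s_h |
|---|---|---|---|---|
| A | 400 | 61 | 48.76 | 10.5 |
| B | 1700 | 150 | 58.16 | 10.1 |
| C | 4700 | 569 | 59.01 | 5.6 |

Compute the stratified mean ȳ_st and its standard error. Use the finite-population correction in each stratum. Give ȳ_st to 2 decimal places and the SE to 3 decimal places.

ȳ_st ≈ 58.19, SE ≈ 0.259

ȳ_st = Σ W_h ȳ_h = (400·48.76 + 1700·58.16 + 4700·59.01)/6800 = 58.19456
V̂(ȳ_st) = Σ W_h² (1 − n_h/N_h) s_h²/n_h, with W_h = N_h/N and N = 6800:
  stratum A: (400/6800)²·(1 − 61/400)·10.5²/61 = 0.00530018
  stratum B: (1700/6800)²·(1 − 150/1700)·10.1²/150 = 0.0387538
  stratum C: (4700/6800)²·(1 − 569/4700)·5.6²/569 = 0.0231419
V̂(ȳ_st) = 0.0671959
SE(ȳ_st) = √0.0671959 = 0.259222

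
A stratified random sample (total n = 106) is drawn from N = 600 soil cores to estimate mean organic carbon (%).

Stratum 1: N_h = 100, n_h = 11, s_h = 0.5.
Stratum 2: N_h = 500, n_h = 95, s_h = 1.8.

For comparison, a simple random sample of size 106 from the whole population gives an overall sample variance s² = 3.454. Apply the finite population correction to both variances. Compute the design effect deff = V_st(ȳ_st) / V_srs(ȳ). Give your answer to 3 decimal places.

V̂(ȳ_st) = Σ W_h² (1 − n_h/N_h) s_h²/n_h, with W_h = N_h/N and N = 600:
  stratum 1: (100/600)²·(1 − 11/100)·0.5²/11 = 0.000561869
  stratum 2: (500/600)²·(1 − 95/500)·1.8²/95 = 0.0191842
V_st = 0.0197461
V_srs = (1 − 106/600)·3.454/106 = 0.0268282
deff = V_st / V_srs = 0.0197461/0.0268282 = 0.7360

deff ≈ 0.736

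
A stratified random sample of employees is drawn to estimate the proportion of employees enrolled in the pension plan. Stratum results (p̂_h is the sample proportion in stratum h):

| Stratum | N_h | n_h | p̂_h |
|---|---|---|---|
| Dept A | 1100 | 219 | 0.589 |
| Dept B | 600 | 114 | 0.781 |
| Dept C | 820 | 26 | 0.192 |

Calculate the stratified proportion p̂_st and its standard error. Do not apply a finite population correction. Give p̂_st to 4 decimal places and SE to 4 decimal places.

N = 2520; stratum weights W_h = N_h/N.
p̂_st = Σ W_h p̂_h = (1100·0.589 + 600·0.781 + 820·0.192)/2520 = 0.50553
V̂(p̂_st) = Σ W_h² p̂_h(1−p̂_h)/(n_h−1):
  stratum Dept A: (1100/2520)²·0.589·0.411/218 = 0.000211585
  stratum Dept B: (600/2520)²·0.781·0.219/113 = 8.58061e-05
  stratum Dept C: (820/2520)²·0.192·0.808/25 = 0.000657051
V̂(p̂_st) = 0.000954442; SE = √V̂ = 0.030894

p̂_st ≈ 0.5055, SE ≈ 0.0309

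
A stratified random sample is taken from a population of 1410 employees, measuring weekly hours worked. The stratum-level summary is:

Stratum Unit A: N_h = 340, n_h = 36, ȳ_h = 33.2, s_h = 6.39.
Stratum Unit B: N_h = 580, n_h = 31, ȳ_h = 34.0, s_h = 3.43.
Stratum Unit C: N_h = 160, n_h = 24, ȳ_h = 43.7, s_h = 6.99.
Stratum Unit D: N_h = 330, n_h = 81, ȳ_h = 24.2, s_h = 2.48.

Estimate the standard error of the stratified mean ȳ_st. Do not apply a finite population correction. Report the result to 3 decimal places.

SE(ȳ_st) ≈ 0.401

V̂(ȳ_st) = Σ W_h² s_h²/n_h, with W_h = N_h/N and N = 1410:
  stratum Unit A: (340/1410)²·6.39²/36 = 0.0659506
  stratum Unit B: (580/1410)²·3.43²/31 = 0.0642162
  stratum Unit C: (160/1410)²·6.99²/24 = 0.0262147
  stratum Unit D: (330/1410)²·2.48²/81 = 0.00415918
V̂(ȳ_st) = 0.160541
SE(ȳ_st) = √0.160541 = 0.400675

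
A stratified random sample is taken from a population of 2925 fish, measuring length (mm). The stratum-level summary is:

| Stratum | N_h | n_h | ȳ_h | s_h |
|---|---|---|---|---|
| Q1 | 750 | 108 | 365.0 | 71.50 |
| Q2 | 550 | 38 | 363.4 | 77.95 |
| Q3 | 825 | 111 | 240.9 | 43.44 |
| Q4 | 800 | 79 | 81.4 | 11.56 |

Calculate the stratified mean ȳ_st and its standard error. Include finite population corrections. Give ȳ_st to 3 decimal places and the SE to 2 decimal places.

ȳ_st = Σ W_h ȳ_h = (750·365.0 + 550·363.4 + 825·240.9 + 800·81.4)/2925 = 252.13077
V̂(ȳ_st) = Σ W_h² (1 − n_h/N_h) s_h²/n_h, with W_h = N_h/N and N = 2925:
  stratum Q1: (750/2925)²·(1 − 108/750)·71.50²/108 = 2.66399
  stratum Q2: (550/2925)²·(1 − 38/550)·77.95²/38 = 5.26295
  stratum Q3: (825/2925)²·(1 − 111/825)·43.44²/111 = 1.17046
  stratum Q4: (800/2925)²·(1 − 79/800)·11.56²/79 = 0.114041
V̂(ȳ_st) = 9.21145
SE(ȳ_st) = √9.21145 = 3.03504

ȳ_st ≈ 252.131, SE ≈ 3.04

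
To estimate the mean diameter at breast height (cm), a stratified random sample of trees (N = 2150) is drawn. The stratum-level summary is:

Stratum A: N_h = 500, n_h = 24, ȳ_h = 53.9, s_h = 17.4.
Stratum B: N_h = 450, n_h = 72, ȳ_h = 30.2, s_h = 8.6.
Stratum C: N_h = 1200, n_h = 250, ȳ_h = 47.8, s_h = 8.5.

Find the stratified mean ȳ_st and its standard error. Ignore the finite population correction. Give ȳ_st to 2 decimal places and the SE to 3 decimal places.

ȳ_st = Σ W_h ȳ_h = (500·53.9 + 450·30.2 + 1200·47.8)/2150 = 45.53488
V̂(ȳ_st) = Σ W_h² s_h²/n_h, with W_h = N_h/N and N = 2150:
  stratum A: (500/2150)²·17.4²/24 = 0.682261
  stratum B: (450/2150)²·8.6²/72 = 0.045
  stratum C: (1200/2150)²·8.5²/250 = 0.0900292
V̂(ȳ_st) = 0.81729
SE(ȳ_st) = √0.81729 = 0.904041

ȳ_st ≈ 45.53, SE ≈ 0.904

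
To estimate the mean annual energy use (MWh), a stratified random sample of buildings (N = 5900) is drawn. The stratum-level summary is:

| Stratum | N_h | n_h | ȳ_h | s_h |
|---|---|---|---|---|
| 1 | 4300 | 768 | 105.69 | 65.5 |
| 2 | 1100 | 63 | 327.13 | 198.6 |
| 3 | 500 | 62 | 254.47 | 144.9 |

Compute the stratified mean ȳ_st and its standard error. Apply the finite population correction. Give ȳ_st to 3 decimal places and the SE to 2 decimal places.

ȳ_st = Σ W_h ȳ_h = (4300·105.69 + 1100·327.13 + 500·254.47)/5900 = 159.58390
V̂(ȳ_st) = Σ W_h² (1 − n_h/N_h) s_h²/n_h, with W_h = N_h/N and N = 5900:
  stratum 1: (4300/5900)²·(1 − 768/4300)·65.5²/768 = 2.43729
  stratum 2: (1100/5900)²·(1 − 63/1100)·198.6²/63 = 20.5157
  stratum 3: (500/5900)²·(1 − 62/500)·144.9²/62 = 2.13052
V̂(ȳ_st) = 25.0835
SE(ȳ_st) = √25.0835 = 5.00834

ȳ_st ≈ 159.584, SE ≈ 5.01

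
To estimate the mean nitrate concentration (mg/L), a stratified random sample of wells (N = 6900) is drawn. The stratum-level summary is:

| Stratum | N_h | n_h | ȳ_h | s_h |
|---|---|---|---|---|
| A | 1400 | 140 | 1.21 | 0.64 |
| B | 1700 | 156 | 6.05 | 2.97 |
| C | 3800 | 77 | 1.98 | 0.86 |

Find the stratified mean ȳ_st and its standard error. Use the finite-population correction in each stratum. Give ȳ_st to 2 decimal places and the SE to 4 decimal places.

ȳ_st ≈ 2.83, SE ≈ 0.0780

ȳ_st = Σ W_h ȳ_h = (1400·1.21 + 1700·6.05 + 3800·1.98)/6900 = 2.82652
V̂(ȳ_st) = Σ W_h² (1 − n_h/N_h) s_h²/n_h, with W_h = N_h/N and N = 6900:
  stratum A: (1400/6900)²·(1 − 140/1400)·0.64²/140 = 0.000108401
  stratum B: (1700/6900)²·(1 − 156/1700)·2.97²/156 = 0.00311736
  stratum C: (3800/6900)²·(1 − 77/3800)·0.86²/77 = 0.0028542
V̂(ȳ_st) = 0.00607996
SE(ȳ_st) = √0.00607996 = 0.0779741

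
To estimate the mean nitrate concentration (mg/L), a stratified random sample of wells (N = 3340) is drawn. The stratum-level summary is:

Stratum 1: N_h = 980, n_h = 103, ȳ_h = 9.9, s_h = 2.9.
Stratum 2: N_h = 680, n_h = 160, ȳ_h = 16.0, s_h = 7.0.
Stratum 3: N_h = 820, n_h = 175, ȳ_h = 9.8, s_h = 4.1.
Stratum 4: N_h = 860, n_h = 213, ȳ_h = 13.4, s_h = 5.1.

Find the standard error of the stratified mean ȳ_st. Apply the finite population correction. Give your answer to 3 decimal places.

SE(ȳ_st) ≈ 0.163

V̂(ȳ_st) = Σ W_h² (1 − n_h/N_h) s_h²/n_h, with W_h = N_h/N and N = 3340:
  stratum 1: (980/3340)²·(1 − 103/980)·2.9²/103 = 0.00629059
  stratum 2: (680/3340)²·(1 − 160/680)·7.0²/160 = 0.00970723
  stratum 3: (820/3340)²·(1 − 175/820)·4.1²/175 = 0.00455418
  stratum 4: (860/3340)²·(1 − 213/860)·5.1²/213 = 0.00609075
V̂(ȳ_st) = 0.0266428
SE(ȳ_st) = √0.0266428 = 0.163226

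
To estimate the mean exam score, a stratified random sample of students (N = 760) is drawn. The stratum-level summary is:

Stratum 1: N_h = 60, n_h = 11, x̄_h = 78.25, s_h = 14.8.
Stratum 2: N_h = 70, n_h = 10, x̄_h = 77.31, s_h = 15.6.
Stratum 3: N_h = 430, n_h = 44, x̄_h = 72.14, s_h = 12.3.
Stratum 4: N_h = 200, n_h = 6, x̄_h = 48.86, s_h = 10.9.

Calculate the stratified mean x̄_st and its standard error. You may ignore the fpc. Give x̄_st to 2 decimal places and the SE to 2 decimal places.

x̄_st ≈ 66.97, SE ≈ 1.67

x̄_st = Σ W_h x̄_h = (60·78.25 + 70·77.31 + 430·72.14 + 200·48.86)/760 = 66.97224
V̂(x̄_st) = Σ W_h² s_h²/n_h, with W_h = N_h/N and N = 760:
  stratum 1: (60/760)²·14.8²/11 = 0.12411
  stratum 2: (70/760)²·15.6²/10 = 0.206452
  stratum 3: (430/760)²·12.3²/44 = 1.1007
  stratum 4: (200/760)²·10.9²/6 = 1.37131
V̂(x̄_st) = 2.80256
SE(x̄_st) = √2.80256 = 1.67409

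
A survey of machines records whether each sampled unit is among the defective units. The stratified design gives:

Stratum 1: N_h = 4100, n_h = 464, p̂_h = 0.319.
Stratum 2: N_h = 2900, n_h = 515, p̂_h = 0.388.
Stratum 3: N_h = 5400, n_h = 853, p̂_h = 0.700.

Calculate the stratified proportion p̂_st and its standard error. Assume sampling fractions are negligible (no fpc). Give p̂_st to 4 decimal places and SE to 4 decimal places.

p̂_st ≈ 0.5011, SE ≈ 0.0111

N = 12400; stratum weights W_h = N_h/N.
p̂_st = Σ W_h p̂_h = (4100·0.319 + 2900·0.388 + 5400·0.700)/12400 = 0.50106
V̂(p̂_st) = Σ W_h² p̂_h(1−p̂_h)/(n_h−1):
  stratum 1: (4100/12400)²·0.319·0.681/463 = 5.12957e-05
  stratum 2: (2900/12400)²·0.388·0.612/514 = 2.52681e-05
  stratum 3: (5400/12400)²·0.700·0.300/852 = 4.67438e-05
V̂(p̂_st) = 0.000123308; SE = √V̂ = 0.0111044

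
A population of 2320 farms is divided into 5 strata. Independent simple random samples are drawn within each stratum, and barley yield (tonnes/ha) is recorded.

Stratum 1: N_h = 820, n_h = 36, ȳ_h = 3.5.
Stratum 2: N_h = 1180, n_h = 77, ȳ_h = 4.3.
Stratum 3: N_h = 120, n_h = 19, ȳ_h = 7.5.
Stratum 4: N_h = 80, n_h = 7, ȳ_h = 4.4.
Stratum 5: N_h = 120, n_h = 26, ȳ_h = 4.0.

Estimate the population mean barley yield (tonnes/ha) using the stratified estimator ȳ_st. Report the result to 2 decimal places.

N = Σ N_h = 2320. Stratum weights W_h = N_h/N.
ȳ_st = (820·3.5 + 1180·4.3 + 120·7.5 + 80·4.4 + 120·4.0) / 2320 = 4.1707

ȳ_st ≈ 4.17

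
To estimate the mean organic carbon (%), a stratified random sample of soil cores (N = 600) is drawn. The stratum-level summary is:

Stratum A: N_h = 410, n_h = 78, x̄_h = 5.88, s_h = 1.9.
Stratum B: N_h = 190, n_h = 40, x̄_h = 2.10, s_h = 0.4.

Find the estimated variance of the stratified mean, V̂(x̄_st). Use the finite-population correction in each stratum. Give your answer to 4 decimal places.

V̂(x̄_st) ≈ 0.0178

V̂(x̄_st) = Σ W_h² (1 − n_h/N_h) s_h²/n_h, with W_h = N_h/N and N = 600:
  stratum A: (410/600)²·(1 − 78/410)·1.9²/78 = 0.0174998
  stratum B: (190/600)²·(1 − 40/190)·0.4²/40 = 0.000316667
V̂(x̄_st) = 0.0178164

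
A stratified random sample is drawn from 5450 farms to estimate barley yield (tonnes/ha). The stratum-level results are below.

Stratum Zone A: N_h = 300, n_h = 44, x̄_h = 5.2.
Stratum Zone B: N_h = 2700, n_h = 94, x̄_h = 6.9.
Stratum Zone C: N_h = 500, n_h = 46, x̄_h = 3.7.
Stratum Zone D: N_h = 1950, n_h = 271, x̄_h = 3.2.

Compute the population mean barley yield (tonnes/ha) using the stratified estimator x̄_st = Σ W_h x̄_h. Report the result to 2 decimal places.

N = Σ N_h = 5450. Stratum weights W_h = N_h/N.
x̄_st = (300·5.2 + 2700·6.9 + 500·3.7 + 1950·3.2) / 5450 = 5.1890

x̄_st ≈ 5.19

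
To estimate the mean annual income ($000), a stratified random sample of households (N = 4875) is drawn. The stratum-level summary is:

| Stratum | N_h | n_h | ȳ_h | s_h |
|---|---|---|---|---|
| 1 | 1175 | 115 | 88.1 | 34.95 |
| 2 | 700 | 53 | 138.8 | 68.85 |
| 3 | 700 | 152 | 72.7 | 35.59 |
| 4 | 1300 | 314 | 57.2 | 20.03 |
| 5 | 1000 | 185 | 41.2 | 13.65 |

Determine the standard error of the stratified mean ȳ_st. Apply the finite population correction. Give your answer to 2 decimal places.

SE(ȳ_st) ≈ 1.58

V̂(ȳ_st) = Σ W_h² (1 − n_h/N_h) s_h²/n_h, with W_h = N_h/N and N = 4875:
  stratum 1: (1175/4875)²·(1 − 115/1175)·34.95²/115 = 0.556661
  stratum 2: (700/4875)²·(1 − 53/700)·68.85²/53 = 1.70445
  stratum 3: (700/4875)²·(1 − 152/700)·35.59²/152 = 0.134506
  stratum 4: (1300/4875)²·(1 − 314/1300)·20.03²/314 = 0.0689133
  stratum 5: (1000/4875)²·(1 − 185/1000)·13.65²/185 = 0.0345384
V̂(ȳ_st) = 2.49907
SE(ȳ_st) = √2.49907 = 1.58085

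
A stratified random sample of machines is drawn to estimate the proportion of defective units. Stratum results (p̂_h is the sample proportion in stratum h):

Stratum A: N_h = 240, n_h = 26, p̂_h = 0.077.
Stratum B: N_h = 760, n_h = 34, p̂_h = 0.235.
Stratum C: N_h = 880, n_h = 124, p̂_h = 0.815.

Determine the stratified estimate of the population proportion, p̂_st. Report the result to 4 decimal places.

p̂_st ≈ 0.4863

N = 1880; stratum weights W_h = N_h/N.
p̂_st = Σ W_h p̂_h = (240·0.077 + 760·0.235 + 880·0.815)/1880 = 0.48632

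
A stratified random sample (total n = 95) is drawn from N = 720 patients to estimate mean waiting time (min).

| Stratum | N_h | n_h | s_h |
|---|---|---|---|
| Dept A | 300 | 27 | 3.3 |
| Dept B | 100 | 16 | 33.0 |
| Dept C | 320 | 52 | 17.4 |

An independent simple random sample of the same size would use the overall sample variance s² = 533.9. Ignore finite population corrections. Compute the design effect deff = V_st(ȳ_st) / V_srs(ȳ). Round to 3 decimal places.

V̂(ȳ_st) = Σ W_h² s_h²/n_h, with W_h = N_h/N and N = 720:
  stratum Dept A: (300/720)²·3.3²/27 = 0.0700231
  stratum Dept B: (100/720)²·33.0²/16 = 1.31293
  stratum Dept C: (320/720)²·17.4²/52 = 1.15009
V_st = 2.53304
V_srs = s²/n = 533.9/95 = 5.62
deff = V_st / V_srs = 2.53304/5.62 = 0.4507

deff ≈ 0.451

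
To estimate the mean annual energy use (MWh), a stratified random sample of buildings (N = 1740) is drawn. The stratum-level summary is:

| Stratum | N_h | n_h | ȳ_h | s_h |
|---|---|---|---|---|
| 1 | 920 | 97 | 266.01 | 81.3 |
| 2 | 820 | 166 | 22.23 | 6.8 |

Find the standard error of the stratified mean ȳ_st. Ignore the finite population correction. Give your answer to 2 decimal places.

SE(ȳ_st) ≈ 4.37

V̂(ȳ_st) = Σ W_h² s_h²/n_h, with W_h = N_h/N and N = 1740:
  stratum 1: (920/1740)²·81.3²/97 = 19.0496
  stratum 2: (820/1740)²·6.8²/166 = 0.0618641
V̂(ȳ_st) = 19.1115
SE(ȳ_st) = √19.1115 = 4.37167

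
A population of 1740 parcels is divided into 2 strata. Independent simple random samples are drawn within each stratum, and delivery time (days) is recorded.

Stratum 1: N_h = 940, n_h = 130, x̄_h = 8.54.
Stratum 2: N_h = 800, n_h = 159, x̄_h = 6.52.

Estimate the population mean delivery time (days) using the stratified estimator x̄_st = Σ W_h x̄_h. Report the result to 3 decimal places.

N = Σ N_h = 1740. Stratum weights W_h = N_h/N.
x̄_st = (940·8.54 + 800·6.52) / 1740 = 7.61126

x̄_st ≈ 7.611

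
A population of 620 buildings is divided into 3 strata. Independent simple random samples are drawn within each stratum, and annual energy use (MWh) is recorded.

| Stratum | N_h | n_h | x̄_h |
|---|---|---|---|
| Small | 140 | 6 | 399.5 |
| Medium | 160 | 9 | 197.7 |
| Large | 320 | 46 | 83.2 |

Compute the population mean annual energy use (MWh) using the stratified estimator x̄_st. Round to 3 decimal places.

x̄_st ≈ 184.171

N = Σ N_h = 620. Stratum weights W_h = N_h/N.
x̄_st = (140·399.5 + 160·197.7 + 320·83.2) / 620 = 184.17097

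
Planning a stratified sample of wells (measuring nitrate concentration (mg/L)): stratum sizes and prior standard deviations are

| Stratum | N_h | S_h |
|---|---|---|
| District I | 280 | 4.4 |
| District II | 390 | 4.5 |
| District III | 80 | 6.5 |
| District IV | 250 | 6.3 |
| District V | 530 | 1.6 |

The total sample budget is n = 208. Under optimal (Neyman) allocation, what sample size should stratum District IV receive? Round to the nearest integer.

Neyman allocation: n_h = n · N_h S_h / Σ N_i S_i, with n = 208.
  stratum District I: N_h·S_h = 280·4.4 = 1232.00
  stratum District II: N_h·S_h = 390·4.5 = 1755.00
  stratum District III: N_h·S_h = 80·6.5 = 520.00
  stratum District IV: N_h·S_h = 250·6.3 = 1575.00
  stratum District V: N_h·S_h = 530·1.6 = 848.00
Σ N_h S_h = 5930.00
n for stratum District IV = 208·1575.00/5930.00 = 55.245 → 55

55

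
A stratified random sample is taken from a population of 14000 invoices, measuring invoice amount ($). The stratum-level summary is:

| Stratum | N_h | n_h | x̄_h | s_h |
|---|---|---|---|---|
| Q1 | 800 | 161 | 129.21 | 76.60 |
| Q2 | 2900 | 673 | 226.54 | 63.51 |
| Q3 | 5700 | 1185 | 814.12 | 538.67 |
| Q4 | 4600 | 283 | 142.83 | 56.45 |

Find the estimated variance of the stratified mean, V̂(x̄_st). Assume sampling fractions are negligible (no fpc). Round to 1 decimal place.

V̂(x̄_st) ≈ 42.2

V̂(x̄_st) = Σ W_h² s_h²/n_h, with W_h = N_h/N and N = 14000:
  stratum Q1: (800/14000)²·76.60²/161 = 0.119002
  stratum Q2: (2900/14000)²·63.51²/673 = 0.257163
  stratum Q3: (5700/14000)²·538.67²/1185 = 40.5902
  stratum Q4: (4600/14000)²·56.45²/283 = 1.21563
V̂(x̄_st) = 42.182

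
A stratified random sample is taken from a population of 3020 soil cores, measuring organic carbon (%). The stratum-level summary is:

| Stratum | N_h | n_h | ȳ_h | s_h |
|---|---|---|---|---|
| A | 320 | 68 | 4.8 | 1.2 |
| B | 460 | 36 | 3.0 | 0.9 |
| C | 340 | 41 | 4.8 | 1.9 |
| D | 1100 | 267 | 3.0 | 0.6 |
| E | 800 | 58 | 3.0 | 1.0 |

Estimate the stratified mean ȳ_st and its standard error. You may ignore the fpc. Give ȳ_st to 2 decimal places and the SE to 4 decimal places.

ȳ_st = Σ W_h ȳ_h = (320·4.8 + 460·3.0 + 340·4.8 + 1100·3.0 + 800·3.0)/3020 = 3.39338
V̂(ȳ_st) = Σ W_h² s_h²/n_h, with W_h = N_h/N and N = 3020:
  stratum A: (320/3020)²·1.2²/68 = 0.00023776
  stratum B: (460/3020)²·0.9²/36 = 0.000522017
  stratum C: (340/3020)²·1.9²/41 = 0.00111601
  stratum D: (1100/3020)²·0.6²/267 = 0.00017888
  stratum E: (800/3020)²·1.0²/58 = 0.00120987
V̂(ȳ_st) = 0.00326453
SE(ȳ_st) = √0.00326453 = 0.0571361

ȳ_st ≈ 3.39, SE ≈ 0.0571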